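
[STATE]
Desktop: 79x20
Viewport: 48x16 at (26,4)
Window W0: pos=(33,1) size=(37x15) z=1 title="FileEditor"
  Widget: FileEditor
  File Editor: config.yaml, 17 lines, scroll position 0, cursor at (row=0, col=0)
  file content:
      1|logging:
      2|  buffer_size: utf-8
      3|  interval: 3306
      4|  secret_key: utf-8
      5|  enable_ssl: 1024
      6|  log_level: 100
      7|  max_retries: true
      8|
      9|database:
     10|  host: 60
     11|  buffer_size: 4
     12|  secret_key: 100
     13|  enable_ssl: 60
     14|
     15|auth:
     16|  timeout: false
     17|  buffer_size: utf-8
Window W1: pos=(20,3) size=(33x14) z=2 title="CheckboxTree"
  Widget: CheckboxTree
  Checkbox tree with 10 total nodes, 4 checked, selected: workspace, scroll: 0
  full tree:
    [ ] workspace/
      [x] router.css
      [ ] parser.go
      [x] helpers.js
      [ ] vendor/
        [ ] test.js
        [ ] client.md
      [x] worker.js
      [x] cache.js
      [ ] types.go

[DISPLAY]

kboxTree                  ┃               ▲┃    
──────────────────────────┨8              █┃    
workspace/                ┃               ░┃    
] router.css              ┃               ░┃    
] parser.go               ┃               ░┃    
] helpers.js              ┃               ░┃    
] vendor/                 ┃               ░┃    
[ ] test.js               ┃               ░┃    
[ ] client.md             ┃               ░┃    
] worker.js               ┃               ░┃    
] cache.js                ┃               ▼┃    
] types.go                ┃━━━━━━━━━━━━━━━━┛    
━━━━━━━━━━━━━━━━━━━━━━━━━━┛                     
                                                
                                                
                                                


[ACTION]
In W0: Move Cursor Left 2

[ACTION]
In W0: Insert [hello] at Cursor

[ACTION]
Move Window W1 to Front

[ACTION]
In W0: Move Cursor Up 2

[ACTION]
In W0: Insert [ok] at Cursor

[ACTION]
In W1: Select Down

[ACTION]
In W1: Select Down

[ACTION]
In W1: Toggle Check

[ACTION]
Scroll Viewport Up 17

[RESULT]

                                                
       ┏━━━━━━━━━━━━━━━━━━━━━━━━━━━━━━━━━━━┓    
       ┃ FileEditor                        ┃    
━━━━━━━━━━━━━━━━━━━━━━━━━━┓────────────────┨    
kboxTree                  ┃               ▲┃    
──────────────────────────┨8              █┃    
workspace/                ┃               ░┃    
] router.css              ┃               ░┃    
] parser.go               ┃               ░┃    
] helpers.js              ┃               ░┃    
] vendor/                 ┃               ░┃    
[ ] test.js               ┃               ░┃    
[ ] client.md             ┃               ░┃    
] worker.js               ┃               ░┃    
] cache.js                ┃               ▼┃    
] types.go                ┃━━━━━━━━━━━━━━━━┛    


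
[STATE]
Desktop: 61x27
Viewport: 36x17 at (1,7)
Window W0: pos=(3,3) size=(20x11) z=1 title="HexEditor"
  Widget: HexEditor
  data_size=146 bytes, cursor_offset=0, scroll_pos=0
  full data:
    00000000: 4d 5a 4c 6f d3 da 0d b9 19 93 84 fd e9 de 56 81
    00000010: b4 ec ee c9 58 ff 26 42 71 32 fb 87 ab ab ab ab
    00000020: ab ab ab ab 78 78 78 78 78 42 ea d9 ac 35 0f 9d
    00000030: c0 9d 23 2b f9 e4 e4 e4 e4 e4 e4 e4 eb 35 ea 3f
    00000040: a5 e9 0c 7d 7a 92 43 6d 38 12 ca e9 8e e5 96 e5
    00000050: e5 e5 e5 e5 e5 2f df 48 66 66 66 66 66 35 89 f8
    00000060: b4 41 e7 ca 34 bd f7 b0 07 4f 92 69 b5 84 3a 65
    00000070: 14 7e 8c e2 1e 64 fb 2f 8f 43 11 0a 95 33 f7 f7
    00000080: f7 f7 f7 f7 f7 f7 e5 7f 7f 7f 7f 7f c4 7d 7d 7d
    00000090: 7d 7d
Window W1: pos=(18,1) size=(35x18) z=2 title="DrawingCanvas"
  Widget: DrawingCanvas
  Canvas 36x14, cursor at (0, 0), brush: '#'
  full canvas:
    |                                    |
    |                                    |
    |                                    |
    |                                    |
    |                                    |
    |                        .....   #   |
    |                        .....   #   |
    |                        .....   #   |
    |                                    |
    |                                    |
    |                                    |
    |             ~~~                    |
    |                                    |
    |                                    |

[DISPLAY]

  ┃00000010  b4 e┃                  
  ┃00000020  ab a┃                  
  ┃00000030  c0 9┃                  
  ┃00000040  a5 e┃                  
  ┃00000050  e5 e┃                  
  ┃00000060  b4 4┃                  
  ┗━━━━━━━━━━━━━━┃                  
                 ┃                  
                 ┃             ~~~  
                 ┃                  
                 ┃                  
                 ┗━━━━━━━━━━━━━━━━━━
                                    
                                    
                                    
                                    
                                    


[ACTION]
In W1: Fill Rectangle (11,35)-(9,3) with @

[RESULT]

  ┃00000010  b4 e┃                  
  ┃00000020  ab a┃                  
  ┃00000030  c0 9┃                  
  ┃00000040  a5 e┃                  
  ┃00000050  e5 e┃                  
  ┃00000060  b4 4┃                  
  ┗━━━━━━━━━━━━━━┃   @@@@@@@@@@@@@@@
                 ┃   @@@@@@@@@@@@@@@
                 ┃   @@@@@@@@@@@@@@@
                 ┃                  
                 ┃                  
                 ┗━━━━━━━━━━━━━━━━━━
                                    
                                    
                                    
                                    
                                    


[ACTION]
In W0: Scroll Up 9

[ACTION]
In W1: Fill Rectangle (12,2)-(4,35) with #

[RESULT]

  ┃00000010  b4 e┃                  
  ┃00000020  ab a┃  ################
  ┃00000030  c0 9┃  ################
  ┃00000040  a5 e┃  ################
  ┃00000050  e5 e┃  ################
  ┃00000060  b4 4┃  ################
  ┗━━━━━━━━━━━━━━┃  ################
                 ┃  ################
                 ┃  ################
                 ┃  ################
                 ┃                  
                 ┗━━━━━━━━━━━━━━━━━━
                                    
                                    
                                    
                                    
                                    


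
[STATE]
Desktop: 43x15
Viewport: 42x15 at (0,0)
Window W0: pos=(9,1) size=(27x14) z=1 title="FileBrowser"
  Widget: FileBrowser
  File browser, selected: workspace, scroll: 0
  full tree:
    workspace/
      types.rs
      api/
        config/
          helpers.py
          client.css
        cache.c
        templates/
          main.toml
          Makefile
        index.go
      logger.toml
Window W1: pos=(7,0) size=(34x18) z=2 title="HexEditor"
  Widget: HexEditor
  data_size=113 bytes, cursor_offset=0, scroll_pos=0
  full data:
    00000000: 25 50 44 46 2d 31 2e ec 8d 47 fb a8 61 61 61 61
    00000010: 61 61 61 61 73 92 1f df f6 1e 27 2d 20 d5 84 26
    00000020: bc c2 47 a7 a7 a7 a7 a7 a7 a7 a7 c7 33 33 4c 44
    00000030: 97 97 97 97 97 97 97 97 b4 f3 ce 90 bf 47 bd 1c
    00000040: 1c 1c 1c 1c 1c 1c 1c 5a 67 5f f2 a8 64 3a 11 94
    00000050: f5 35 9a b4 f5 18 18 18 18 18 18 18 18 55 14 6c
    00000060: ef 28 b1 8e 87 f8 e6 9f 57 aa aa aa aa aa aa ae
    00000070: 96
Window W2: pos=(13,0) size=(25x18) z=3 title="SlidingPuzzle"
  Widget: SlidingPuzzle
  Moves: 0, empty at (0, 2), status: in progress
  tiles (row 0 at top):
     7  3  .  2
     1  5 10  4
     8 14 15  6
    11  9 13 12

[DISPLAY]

       ┏━━━━━┏━━━━━━━━━━━━━━━━━━━━━━━┓━━┓ 
       ┃ HexE┃ SlidingPuzzle         ┃  ┃ 
       ┠─────┠───────────────────────┨──┨ 
       ┃00000┃┌────┬────┬────┬────┐  ┃ e┃ 
       ┃00000┃│  7 │  3 │    │  2 │  ┃ d┃ 
       ┃00000┃├────┼────┼────┼────┤  ┃ a┃ 
       ┃00000┃│  1 │  5 │ 10 │  4 │  ┃ 9┃ 
       ┃00000┃├────┼────┼────┼────┤  ┃ 5┃ 
       ┃00000┃│  8 │ 14 │ 15 │  6 │  ┃ 1┃ 
       ┃00000┃├────┼────┼────┼────┤  ┃ 9┃ 
       ┃00000┃│ 11 │  9 │ 13 │ 12 │  ┃  ┃ 
       ┃     ┃└────┴────┴────┴────┘  ┃  ┃ 
       ┃     ┃Moves: 0               ┃  ┃ 
       ┃     ┃                       ┃  ┃ 
       ┃     ┃                       ┃  ┃ 


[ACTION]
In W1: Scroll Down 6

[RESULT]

       ┏━━━━━┏━━━━━━━━━━━━━━━━━━━━━━━┓━━┓ 
       ┃ HexE┃ SlidingPuzzle         ┃  ┃ 
       ┠─────┠───────────────────────┨──┨ 
       ┃00000┃┌────┬────┬────┬────┐  ┃ 9┃ 
       ┃00000┃│  7 │  3 │    │  2 │  ┃  ┃ 
       ┃     ┃├────┼────┼────┼────┤  ┃  ┃ 
       ┃     ┃│  1 │  5 │ 10 │  4 │  ┃  ┃ 
       ┃     ┃├────┼────┼────┼────┤  ┃  ┃ 
       ┃     ┃│  8 │ 14 │ 15 │  6 │  ┃  ┃ 
       ┃     ┃├────┼────┼────┼────┤  ┃  ┃ 
       ┃     ┃│ 11 │  9 │ 13 │ 12 │  ┃  ┃ 
       ┃     ┃└────┴────┴────┴────┘  ┃  ┃ 
       ┃     ┃Moves: 0               ┃  ┃ 
       ┃     ┃                       ┃  ┃ 
       ┃     ┃                       ┃  ┃ 


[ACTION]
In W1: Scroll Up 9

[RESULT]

       ┏━━━━━┏━━━━━━━━━━━━━━━━━━━━━━━┓━━┓ 
       ┃ HexE┃ SlidingPuzzle         ┃  ┃ 
       ┠─────┠───────────────────────┨──┨ 
       ┃00000┃┌────┬────┬────┬────┐  ┃ e┃ 
       ┃00000┃│  7 │  3 │    │  2 │  ┃ d┃ 
       ┃00000┃├────┼────┼────┼────┤  ┃ a┃ 
       ┃00000┃│  1 │  5 │ 10 │  4 │  ┃ 9┃ 
       ┃00000┃├────┼────┼────┼────┤  ┃ 5┃ 
       ┃00000┃│  8 │ 14 │ 15 │  6 │  ┃ 1┃ 
       ┃00000┃├────┼────┼────┼────┤  ┃ 9┃ 
       ┃00000┃│ 11 │  9 │ 13 │ 12 │  ┃  ┃ 
       ┃     ┃└────┴────┴────┴────┘  ┃  ┃ 
       ┃     ┃Moves: 0               ┃  ┃ 
       ┃     ┃                       ┃  ┃ 
       ┃     ┃                       ┃  ┃ 


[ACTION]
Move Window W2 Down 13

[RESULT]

       ┏━━━━━┃┌────┬────┬────┬────┐  ┃━━┓ 
       ┃ HexE┃│  7 │  3 │    │  2 │  ┃  ┃ 
       ┠─────┃├────┼────┼────┼────┤  ┃──┨ 
       ┃00000┃│  1 │  5 │ 10 │  4 │  ┃ e┃ 
       ┃00000┃├────┼────┼────┼────┤  ┃ d┃ 
       ┃00000┃│  8 │ 14 │ 15 │  6 │  ┃ a┃ 
       ┃00000┃├────┼────┼────┼────┤  ┃ 9┃ 
       ┃00000┃│ 11 │  9 │ 13 │ 12 │  ┃ 5┃ 
       ┃00000┃└────┴────┴────┴────┘  ┃ 1┃ 
       ┃00000┃Moves: 0               ┃ 9┃ 
       ┃00000┃                       ┃  ┃ 
       ┃     ┃                       ┃  ┃ 
       ┃     ┃                       ┃  ┃ 
       ┃     ┃                       ┃  ┃ 
       ┃     ┗━━━━━━━━━━━━━━━━━━━━━━━┛  ┃ 


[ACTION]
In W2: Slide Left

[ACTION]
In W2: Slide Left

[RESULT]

       ┏━━━━━┃┌────┬────┬────┬────┐  ┃━━┓ 
       ┃ HexE┃│  7 │  3 │  2 │    │  ┃  ┃ 
       ┠─────┃├────┼────┼────┼────┤  ┃──┨ 
       ┃00000┃│  1 │  5 │ 10 │  4 │  ┃ e┃ 
       ┃00000┃├────┼────┼────┼────┤  ┃ d┃ 
       ┃00000┃│  8 │ 14 │ 15 │  6 │  ┃ a┃ 
       ┃00000┃├────┼────┼────┼────┤  ┃ 9┃ 
       ┃00000┃│ 11 │  9 │ 13 │ 12 │  ┃ 5┃ 
       ┃00000┃└────┴────┴────┴────┘  ┃ 1┃ 
       ┃00000┃Moves: 1               ┃ 9┃ 
       ┃00000┃                       ┃  ┃ 
       ┃     ┃                       ┃  ┃ 
       ┃     ┃                       ┃  ┃ 
       ┃     ┃                       ┃  ┃ 
       ┃     ┗━━━━━━━━━━━━━━━━━━━━━━━┛  ┃ 


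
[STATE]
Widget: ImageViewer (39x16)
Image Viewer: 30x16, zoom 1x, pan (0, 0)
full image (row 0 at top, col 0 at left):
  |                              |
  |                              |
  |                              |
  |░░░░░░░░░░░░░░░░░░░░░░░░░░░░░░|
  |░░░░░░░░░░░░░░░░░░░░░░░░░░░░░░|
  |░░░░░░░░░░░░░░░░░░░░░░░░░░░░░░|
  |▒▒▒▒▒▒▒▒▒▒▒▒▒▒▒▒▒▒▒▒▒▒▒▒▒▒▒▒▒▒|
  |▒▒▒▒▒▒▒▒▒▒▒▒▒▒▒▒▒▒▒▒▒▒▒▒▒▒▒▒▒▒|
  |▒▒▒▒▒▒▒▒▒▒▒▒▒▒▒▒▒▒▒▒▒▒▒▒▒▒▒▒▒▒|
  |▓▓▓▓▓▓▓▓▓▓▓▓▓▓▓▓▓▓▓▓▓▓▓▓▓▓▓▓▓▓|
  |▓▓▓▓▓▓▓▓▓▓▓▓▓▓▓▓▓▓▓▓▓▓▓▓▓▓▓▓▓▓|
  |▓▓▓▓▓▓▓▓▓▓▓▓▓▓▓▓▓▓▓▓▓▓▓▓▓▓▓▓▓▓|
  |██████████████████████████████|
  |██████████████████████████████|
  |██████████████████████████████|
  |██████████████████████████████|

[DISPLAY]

                                       
                                       
                                       
░░░░░░░░░░░░░░░░░░░░░░░░░░░░░░         
░░░░░░░░░░░░░░░░░░░░░░░░░░░░░░         
░░░░░░░░░░░░░░░░░░░░░░░░░░░░░░         
▒▒▒▒▒▒▒▒▒▒▒▒▒▒▒▒▒▒▒▒▒▒▒▒▒▒▒▒▒▒         
▒▒▒▒▒▒▒▒▒▒▒▒▒▒▒▒▒▒▒▒▒▒▒▒▒▒▒▒▒▒         
▒▒▒▒▒▒▒▒▒▒▒▒▒▒▒▒▒▒▒▒▒▒▒▒▒▒▒▒▒▒         
▓▓▓▓▓▓▓▓▓▓▓▓▓▓▓▓▓▓▓▓▓▓▓▓▓▓▓▓▓▓         
▓▓▓▓▓▓▓▓▓▓▓▓▓▓▓▓▓▓▓▓▓▓▓▓▓▓▓▓▓▓         
▓▓▓▓▓▓▓▓▓▓▓▓▓▓▓▓▓▓▓▓▓▓▓▓▓▓▓▓▓▓         
██████████████████████████████         
██████████████████████████████         
██████████████████████████████         
██████████████████████████████         


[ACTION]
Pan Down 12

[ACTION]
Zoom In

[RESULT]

▒▒▒▒▒▒▒▒▒▒▒▒▒▒▒▒▒▒▒▒▒▒▒▒▒▒▒▒▒▒▒▒▒▒▒▒▒▒▒
▒▒▒▒▒▒▒▒▒▒▒▒▒▒▒▒▒▒▒▒▒▒▒▒▒▒▒▒▒▒▒▒▒▒▒▒▒▒▒
▒▒▒▒▒▒▒▒▒▒▒▒▒▒▒▒▒▒▒▒▒▒▒▒▒▒▒▒▒▒▒▒▒▒▒▒▒▒▒
▒▒▒▒▒▒▒▒▒▒▒▒▒▒▒▒▒▒▒▒▒▒▒▒▒▒▒▒▒▒▒▒▒▒▒▒▒▒▒
▒▒▒▒▒▒▒▒▒▒▒▒▒▒▒▒▒▒▒▒▒▒▒▒▒▒▒▒▒▒▒▒▒▒▒▒▒▒▒
▒▒▒▒▒▒▒▒▒▒▒▒▒▒▒▒▒▒▒▒▒▒▒▒▒▒▒▒▒▒▒▒▒▒▒▒▒▒▒
▓▓▓▓▓▓▓▓▓▓▓▓▓▓▓▓▓▓▓▓▓▓▓▓▓▓▓▓▓▓▓▓▓▓▓▓▓▓▓
▓▓▓▓▓▓▓▓▓▓▓▓▓▓▓▓▓▓▓▓▓▓▓▓▓▓▓▓▓▓▓▓▓▓▓▓▓▓▓
▓▓▓▓▓▓▓▓▓▓▓▓▓▓▓▓▓▓▓▓▓▓▓▓▓▓▓▓▓▓▓▓▓▓▓▓▓▓▓
▓▓▓▓▓▓▓▓▓▓▓▓▓▓▓▓▓▓▓▓▓▓▓▓▓▓▓▓▓▓▓▓▓▓▓▓▓▓▓
▓▓▓▓▓▓▓▓▓▓▓▓▓▓▓▓▓▓▓▓▓▓▓▓▓▓▓▓▓▓▓▓▓▓▓▓▓▓▓
▓▓▓▓▓▓▓▓▓▓▓▓▓▓▓▓▓▓▓▓▓▓▓▓▓▓▓▓▓▓▓▓▓▓▓▓▓▓▓
███████████████████████████████████████
███████████████████████████████████████
███████████████████████████████████████
███████████████████████████████████████


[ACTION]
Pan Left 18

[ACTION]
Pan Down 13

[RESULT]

███████████████████████████████████████
███████████████████████████████████████
███████████████████████████████████████
███████████████████████████████████████
███████████████████████████████████████
███████████████████████████████████████
███████████████████████████████████████
                                       
                                       
                                       
                                       
                                       
                                       
                                       
                                       
                                       


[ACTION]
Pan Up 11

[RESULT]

▒▒▒▒▒▒▒▒▒▒▒▒▒▒▒▒▒▒▒▒▒▒▒▒▒▒▒▒▒▒▒▒▒▒▒▒▒▒▒
▒▒▒▒▒▒▒▒▒▒▒▒▒▒▒▒▒▒▒▒▒▒▒▒▒▒▒▒▒▒▒▒▒▒▒▒▒▒▒
▒▒▒▒▒▒▒▒▒▒▒▒▒▒▒▒▒▒▒▒▒▒▒▒▒▒▒▒▒▒▒▒▒▒▒▒▒▒▒
▒▒▒▒▒▒▒▒▒▒▒▒▒▒▒▒▒▒▒▒▒▒▒▒▒▒▒▒▒▒▒▒▒▒▒▒▒▒▒
▓▓▓▓▓▓▓▓▓▓▓▓▓▓▓▓▓▓▓▓▓▓▓▓▓▓▓▓▓▓▓▓▓▓▓▓▓▓▓
▓▓▓▓▓▓▓▓▓▓▓▓▓▓▓▓▓▓▓▓▓▓▓▓▓▓▓▓▓▓▓▓▓▓▓▓▓▓▓
▓▓▓▓▓▓▓▓▓▓▓▓▓▓▓▓▓▓▓▓▓▓▓▓▓▓▓▓▓▓▓▓▓▓▓▓▓▓▓
▓▓▓▓▓▓▓▓▓▓▓▓▓▓▓▓▓▓▓▓▓▓▓▓▓▓▓▓▓▓▓▓▓▓▓▓▓▓▓
▓▓▓▓▓▓▓▓▓▓▓▓▓▓▓▓▓▓▓▓▓▓▓▓▓▓▓▓▓▓▓▓▓▓▓▓▓▓▓
▓▓▓▓▓▓▓▓▓▓▓▓▓▓▓▓▓▓▓▓▓▓▓▓▓▓▓▓▓▓▓▓▓▓▓▓▓▓▓
███████████████████████████████████████
███████████████████████████████████████
███████████████████████████████████████
███████████████████████████████████████
███████████████████████████████████████
███████████████████████████████████████


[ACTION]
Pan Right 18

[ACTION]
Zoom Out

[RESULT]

████████████                           
████████████                           
                                       
                                       
                                       
                                       
                                       
                                       
                                       
                                       
                                       
                                       
                                       
                                       
                                       
                                       


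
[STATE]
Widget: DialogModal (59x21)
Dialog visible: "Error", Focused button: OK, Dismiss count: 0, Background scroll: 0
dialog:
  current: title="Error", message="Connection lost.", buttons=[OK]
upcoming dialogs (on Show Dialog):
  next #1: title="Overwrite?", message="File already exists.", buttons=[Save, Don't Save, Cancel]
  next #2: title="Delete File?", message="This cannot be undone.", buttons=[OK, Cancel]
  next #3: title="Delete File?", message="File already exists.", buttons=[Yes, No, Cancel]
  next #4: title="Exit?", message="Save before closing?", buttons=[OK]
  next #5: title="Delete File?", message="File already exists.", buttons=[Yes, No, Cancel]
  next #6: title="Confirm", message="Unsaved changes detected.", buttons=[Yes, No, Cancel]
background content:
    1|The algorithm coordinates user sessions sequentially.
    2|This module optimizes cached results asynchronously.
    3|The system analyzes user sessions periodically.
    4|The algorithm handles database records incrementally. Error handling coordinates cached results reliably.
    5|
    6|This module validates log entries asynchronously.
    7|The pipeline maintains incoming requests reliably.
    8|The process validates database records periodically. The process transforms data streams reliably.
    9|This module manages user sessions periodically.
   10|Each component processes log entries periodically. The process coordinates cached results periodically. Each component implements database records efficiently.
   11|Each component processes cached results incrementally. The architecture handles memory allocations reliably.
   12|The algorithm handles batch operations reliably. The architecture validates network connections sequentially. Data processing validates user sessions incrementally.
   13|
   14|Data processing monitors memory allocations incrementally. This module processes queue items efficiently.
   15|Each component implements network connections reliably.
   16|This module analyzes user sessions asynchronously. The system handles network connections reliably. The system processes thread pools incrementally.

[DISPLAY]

The algorithm coordinates user sessions sequentially.      
This module optimizes cached results asynchronously.       
The system analyzes user sessions periodically.            
The algorithm handles database records incrementally. Error
                                                           
This module validates log entries asynchronously.          
The pipeline maintains incoming requests reliably.         
The process validates database records periodically. The pr
This module manages┌──────────────────┐dically.            
Each component proc│      Error       │riodically. The proc
Each component proc│ Connection lost. │ incrementally. The 
The algorithm handl│       [OK]       │reliably. The archit
                   └──────────────────┘                    
Data processing monitors memory allocations incrementally. 
Each component implements network connections reliably.    
This module analyzes user sessions asynchronously. The syst
                                                           
                                                           
                                                           
                                                           
                                                           


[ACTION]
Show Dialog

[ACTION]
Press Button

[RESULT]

The algorithm coordinates user sessions sequentially.      
This module optimizes cached results asynchronously.       
The system analyzes user sessions periodically.            
The algorithm handles database records incrementally. Error
                                                           
This module validates log entries asynchronously.          
The pipeline maintains incoming requests reliably.         
The process validates database records periodically. The pr
This module manages user sessions periodically.            
Each component processes log entries periodically. The proc
Each component processes cached results incrementally. The 
The algorithm handles batch operations reliably. The archit
                                                           
Data processing monitors memory allocations incrementally. 
Each component implements network connections reliably.    
This module analyzes user sessions asynchronously. The syst
                                                           
                                                           
                                                           
                                                           
                                                           


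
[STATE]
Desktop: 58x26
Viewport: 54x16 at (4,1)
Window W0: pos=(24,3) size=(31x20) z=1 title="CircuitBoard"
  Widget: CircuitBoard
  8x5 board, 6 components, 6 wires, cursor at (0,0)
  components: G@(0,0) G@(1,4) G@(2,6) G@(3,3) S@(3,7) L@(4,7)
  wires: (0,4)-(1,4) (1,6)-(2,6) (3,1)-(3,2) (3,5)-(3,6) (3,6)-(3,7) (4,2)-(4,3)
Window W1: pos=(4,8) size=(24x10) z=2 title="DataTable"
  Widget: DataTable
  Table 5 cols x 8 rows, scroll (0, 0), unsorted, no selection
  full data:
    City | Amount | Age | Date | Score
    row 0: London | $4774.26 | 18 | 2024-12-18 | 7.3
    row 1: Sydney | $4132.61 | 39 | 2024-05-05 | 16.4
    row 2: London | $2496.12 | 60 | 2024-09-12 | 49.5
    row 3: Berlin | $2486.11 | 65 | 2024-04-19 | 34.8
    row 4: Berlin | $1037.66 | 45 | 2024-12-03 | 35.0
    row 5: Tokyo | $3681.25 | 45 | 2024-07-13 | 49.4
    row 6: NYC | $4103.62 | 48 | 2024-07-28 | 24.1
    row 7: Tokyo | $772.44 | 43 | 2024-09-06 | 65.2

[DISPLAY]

                                                      
                                                      
                    ┏━━━━━━━━━━━━━━━━━━━━━━━━━━━━━┓   
                    ┃ CircuitBoard                ┃   
                    ┠─────────────────────────────┨   
                    ┃   0 1 2 3 4 5 6 7           ┃   
                    ┃0  [G]              ·        ┃   
┏━━━━━━━━━━━━━━━━━━━━━━┓                 │        ┃   
┃ DataTable            ┃                 G       ·┃   
┠──────────────────────┨                         │┃   
┃City  │Amount  │Age│Da┃                         G┃   
┃──────┼────────┼───┼──┃                          ┃   
┃London│$4774.26│18 │20┃     · ─ ·   G       · ─ ·┃   
┃Sydney│$4132.61│39 │20┃                          ┃   
┃London│$2496.12│60 │20┃         · ─ ·            ┃   
┃Berlin│$2486.11│65 │20┃sor: (0,0)                ┃   


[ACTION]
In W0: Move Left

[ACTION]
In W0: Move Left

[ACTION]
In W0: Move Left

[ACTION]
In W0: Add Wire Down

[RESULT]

                                                      
                                                      
                    ┏━━━━━━━━━━━━━━━━━━━━━━━━━━━━━┓   
                    ┃ CircuitBoard                ┃   
                    ┠─────────────────────────────┨   
                    ┃   0 1 2 3 4 5 6 7           ┃   
                    ┃0  [G]              ·        ┃   
┏━━━━━━━━━━━━━━━━━━━━━━┓ │               │        ┃   
┃ DataTable            ┃ ·               G       ·┃   
┠──────────────────────┨                         │┃   
┃City  │Amount  │Age│Da┃                         G┃   
┃──────┼────────┼───┼──┃                          ┃   
┃London│$4774.26│18 │20┃     · ─ ·   G       · ─ ·┃   
┃Sydney│$4132.61│39 │20┃                          ┃   
┃London│$2496.12│60 │20┃         · ─ ·            ┃   
┃Berlin│$2486.11│65 │20┃sor: (0,0)                ┃   


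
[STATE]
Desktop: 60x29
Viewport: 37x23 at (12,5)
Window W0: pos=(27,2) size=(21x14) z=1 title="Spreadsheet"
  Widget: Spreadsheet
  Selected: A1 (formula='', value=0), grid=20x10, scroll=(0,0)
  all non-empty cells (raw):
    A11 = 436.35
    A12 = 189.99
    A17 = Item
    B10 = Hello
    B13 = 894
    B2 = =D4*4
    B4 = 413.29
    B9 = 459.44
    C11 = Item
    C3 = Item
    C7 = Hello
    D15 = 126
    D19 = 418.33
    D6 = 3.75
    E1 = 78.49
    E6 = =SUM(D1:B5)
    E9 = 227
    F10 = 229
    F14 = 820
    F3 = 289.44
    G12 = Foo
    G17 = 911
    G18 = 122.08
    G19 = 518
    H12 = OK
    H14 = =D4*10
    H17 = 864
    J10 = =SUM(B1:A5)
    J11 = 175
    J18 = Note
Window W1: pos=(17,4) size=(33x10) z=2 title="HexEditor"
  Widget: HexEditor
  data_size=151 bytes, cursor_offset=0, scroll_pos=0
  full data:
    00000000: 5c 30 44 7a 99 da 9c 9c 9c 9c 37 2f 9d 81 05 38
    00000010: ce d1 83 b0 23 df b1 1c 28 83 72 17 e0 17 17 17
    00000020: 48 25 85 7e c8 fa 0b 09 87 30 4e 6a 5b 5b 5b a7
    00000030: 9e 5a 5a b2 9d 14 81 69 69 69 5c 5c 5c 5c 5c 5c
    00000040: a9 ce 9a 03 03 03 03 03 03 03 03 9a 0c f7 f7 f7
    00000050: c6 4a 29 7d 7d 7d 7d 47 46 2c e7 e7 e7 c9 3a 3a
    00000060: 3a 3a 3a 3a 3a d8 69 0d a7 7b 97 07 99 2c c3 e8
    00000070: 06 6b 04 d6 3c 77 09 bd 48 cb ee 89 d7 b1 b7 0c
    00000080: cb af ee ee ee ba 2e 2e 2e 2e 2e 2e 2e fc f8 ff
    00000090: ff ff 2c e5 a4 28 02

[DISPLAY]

     ┃ HexEditor                     
     ┠───────────────────────────────
     ┃00000000  5C 30 44 7a 99 da 9c 
     ┃00000010  ce d1 83 b0 23 df b1 
     ┃00000020  48 25 85 7e c8 fa 0b 
     ┃00000030  9e 5a 5a b2 9d 14 81 
     ┃00000040  a9 ce 9a 03 03 03 03 
     ┃00000050  c6 4a 29 7d 7d 7d 7d 
     ┗━━━━━━━━━━━━━━━━━━━━━━━━━━━━━━━
               ┃  7        0       ┃ 
               ┗━━━━━━━━━━━━━━━━━━━┛ 
                                     
                                     
                                     
                                     
                                     
                                     
                                     
                                     
                                     
                                     
                                     
                                     


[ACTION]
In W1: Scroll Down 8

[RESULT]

     ┃ HexEditor                     
     ┠───────────────────────────────
     ┃00000080  cb af ee ee ee ba 2e 
     ┃00000090  ff ff 2c e5 a4 28 02 
     ┃                               
     ┃                               
     ┃                               
     ┃                               
     ┗━━━━━━━━━━━━━━━━━━━━━━━━━━━━━━━
               ┃  7        0       ┃ 
               ┗━━━━━━━━━━━━━━━━━━━┛ 
                                     
                                     
                                     
                                     
                                     
                                     
                                     
                                     
                                     
                                     
                                     
                                     


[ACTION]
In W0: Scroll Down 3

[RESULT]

     ┃ HexEditor                     
     ┠───────────────────────────────
     ┃00000080  cb af ee ee ee ba 2e 
     ┃00000090  ff ff 2c e5 a4 28 02 
     ┃                               
     ┃                               
     ┃                               
     ┃                               
     ┗━━━━━━━━━━━━━━━━━━━━━━━━━━━━━━━
               ┃ 10        0Hello  ┃ 
               ┗━━━━━━━━━━━━━━━━━━━┛ 
                                     
                                     
                                     
                                     
                                     
                                     
                                     
                                     
                                     
                                     
                                     
                                     


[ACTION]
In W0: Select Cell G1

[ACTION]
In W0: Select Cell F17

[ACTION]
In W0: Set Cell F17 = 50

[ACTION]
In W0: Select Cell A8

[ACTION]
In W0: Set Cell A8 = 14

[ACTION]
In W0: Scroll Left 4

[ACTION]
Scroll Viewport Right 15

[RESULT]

ditor                     ┃          
──────────────────────────┨          
080  cb af ee ee ee ba 2e ┃          
090  ff ff 2c e5 a4 28 02 ┃          
                          ┃          
                          ┃          
                          ┃          
                          ┃          
━━━━━━━━━━━━━━━━━━━━━━━━━━┛          
    ┃ 10        0Hello  ┃            
    ┗━━━━━━━━━━━━━━━━━━━┛            
                                     
                                     
                                     
                                     
                                     
                                     
                                     
                                     
                                     
                                     
                                     
                                     


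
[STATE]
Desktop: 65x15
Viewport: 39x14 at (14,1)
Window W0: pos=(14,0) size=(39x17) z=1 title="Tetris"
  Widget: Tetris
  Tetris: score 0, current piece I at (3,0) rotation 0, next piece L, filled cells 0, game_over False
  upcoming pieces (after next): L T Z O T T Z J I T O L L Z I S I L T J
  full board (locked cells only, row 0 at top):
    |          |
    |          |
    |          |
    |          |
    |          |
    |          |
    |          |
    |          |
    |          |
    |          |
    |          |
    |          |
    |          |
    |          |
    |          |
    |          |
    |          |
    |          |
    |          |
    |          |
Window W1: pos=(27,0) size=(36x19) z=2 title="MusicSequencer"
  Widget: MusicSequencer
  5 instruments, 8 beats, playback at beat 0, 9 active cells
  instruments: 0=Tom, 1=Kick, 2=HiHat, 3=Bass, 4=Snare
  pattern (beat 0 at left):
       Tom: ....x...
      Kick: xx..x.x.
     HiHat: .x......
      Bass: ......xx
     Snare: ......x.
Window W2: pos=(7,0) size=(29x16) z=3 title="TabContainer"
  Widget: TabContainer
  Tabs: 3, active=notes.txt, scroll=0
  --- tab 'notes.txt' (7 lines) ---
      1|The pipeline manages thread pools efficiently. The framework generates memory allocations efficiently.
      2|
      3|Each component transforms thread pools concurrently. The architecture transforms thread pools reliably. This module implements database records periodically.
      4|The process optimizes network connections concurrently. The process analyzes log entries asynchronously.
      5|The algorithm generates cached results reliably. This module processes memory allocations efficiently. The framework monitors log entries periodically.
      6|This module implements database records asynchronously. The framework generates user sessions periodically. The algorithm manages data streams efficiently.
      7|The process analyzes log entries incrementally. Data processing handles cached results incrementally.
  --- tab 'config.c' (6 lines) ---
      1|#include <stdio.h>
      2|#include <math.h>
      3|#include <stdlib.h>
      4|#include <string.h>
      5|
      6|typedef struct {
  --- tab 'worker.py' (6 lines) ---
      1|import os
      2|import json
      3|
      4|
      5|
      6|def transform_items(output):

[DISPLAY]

ntainer              ┃quencer          
─────────────────────┨─────────────────
.txt]│ config.c │ wor┃234567           
─────────────────────┃··█···           
peline manages thread┃··█·█·           
                     ┃······           
omponent transforms t┃····██           
ocess optimizes netwo┃····█·           
gorithm generates cac┃                 
odule implements data┃                 
ocess analyzes log en┃                 
                     ┃                 
                     ┃                 
                     ┃                 


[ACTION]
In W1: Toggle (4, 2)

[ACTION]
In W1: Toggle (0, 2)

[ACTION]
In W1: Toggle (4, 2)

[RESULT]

ntainer              ┃quencer          
─────────────────────┨─────────────────
.txt]│ config.c │ wor┃234567           
─────────────────────┃█·█···           
peline manages thread┃··█·█·           
                     ┃······           
omponent transforms t┃····██           
ocess optimizes netwo┃····█·           
gorithm generates cac┃                 
odule implements data┃                 
ocess analyzes log en┃                 
                     ┃                 
                     ┃                 
                     ┃                 
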